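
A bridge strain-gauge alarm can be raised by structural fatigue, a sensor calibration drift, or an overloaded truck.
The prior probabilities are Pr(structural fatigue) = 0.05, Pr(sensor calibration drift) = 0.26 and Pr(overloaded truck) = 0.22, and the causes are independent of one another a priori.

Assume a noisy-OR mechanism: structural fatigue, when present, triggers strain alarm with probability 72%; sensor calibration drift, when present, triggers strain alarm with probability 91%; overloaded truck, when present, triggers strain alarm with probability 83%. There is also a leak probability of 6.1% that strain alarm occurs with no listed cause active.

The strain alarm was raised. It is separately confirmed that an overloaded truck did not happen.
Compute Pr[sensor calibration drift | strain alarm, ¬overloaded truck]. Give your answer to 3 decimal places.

Pr[sensor calibration drift | strain alarm, ¬overloaded truck] ≈ 0.773

Under noisy-OR, P(strain alarm | causes) = 1 − (1−0.061)·∏(1−qᵢ) over the active causes.
Enumerate the 4 (structural fatigue, sensor calibration drift) configurations and weight by the priors:
  P(strain alarm | ¬overloaded truck) = 0.061×0.95×0.74 + 0.91549×0.95×0.26 + 0.73708×0.05×0.74 + 0.976337×0.05×0.26
        = 0.042883 + 0.226126 + 0.027272 + 0.012692 = 0.308973
Configurations with sensor calibration drift contribute 0.238818, so
  P(sensor calibration drift | strain alarm, ¬overloaded truck) = 0.238818 / 0.308973 ≈ 0.773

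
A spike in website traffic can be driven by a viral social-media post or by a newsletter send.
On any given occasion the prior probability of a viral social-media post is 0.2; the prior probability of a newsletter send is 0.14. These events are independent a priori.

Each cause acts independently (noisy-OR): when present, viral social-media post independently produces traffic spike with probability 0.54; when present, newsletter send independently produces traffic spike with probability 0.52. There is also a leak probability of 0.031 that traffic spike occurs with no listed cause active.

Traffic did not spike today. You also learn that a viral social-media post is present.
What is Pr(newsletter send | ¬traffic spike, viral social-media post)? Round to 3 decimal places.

Under noisy-OR, P(traffic spike | causes) = 1 − (1−0.031)·∏(1−qᵢ) over the active causes.
Numerator (weight on configurations with newsletter send): 0.213955*0.14 = 0.029954
The normalizing constant is 0.44574*0.86 + 0.213955*0.14 = 0.413290
Posterior = 0.029954 / 0.413290 ≈ 0.072

Pr(newsletter send | ¬traffic spike, viral social-media post) ≈ 0.072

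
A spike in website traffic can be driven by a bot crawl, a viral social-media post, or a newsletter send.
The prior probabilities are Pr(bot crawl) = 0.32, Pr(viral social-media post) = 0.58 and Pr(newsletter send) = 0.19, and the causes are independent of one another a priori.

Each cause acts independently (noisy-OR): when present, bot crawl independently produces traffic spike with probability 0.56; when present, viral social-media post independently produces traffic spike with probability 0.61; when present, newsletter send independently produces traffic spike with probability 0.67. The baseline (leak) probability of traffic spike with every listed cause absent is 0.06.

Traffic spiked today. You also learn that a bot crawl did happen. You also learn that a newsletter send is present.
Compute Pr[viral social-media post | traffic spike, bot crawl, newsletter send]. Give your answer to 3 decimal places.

Pr[viral social-media post | traffic spike, bot crawl, newsletter send] ≈ 0.602

Under noisy-OR, P(traffic spike | causes) = 1 − (1−0.06)·∏(1−qᵢ) over the active causes.
By total probability over both values of viral social-media post:
  P(traffic spike | bot crawl, newsletter send) = 0.863512*0.42 + 0.94677*0.58
        = 0.362675 + 0.549127 = 0.911802
Keeping only the viral social-media post-present terms gives 0.549127, so
  P(viral social-media post | traffic spike, bot crawl, newsletter send) = 0.549127 / 0.911802 ≈ 0.602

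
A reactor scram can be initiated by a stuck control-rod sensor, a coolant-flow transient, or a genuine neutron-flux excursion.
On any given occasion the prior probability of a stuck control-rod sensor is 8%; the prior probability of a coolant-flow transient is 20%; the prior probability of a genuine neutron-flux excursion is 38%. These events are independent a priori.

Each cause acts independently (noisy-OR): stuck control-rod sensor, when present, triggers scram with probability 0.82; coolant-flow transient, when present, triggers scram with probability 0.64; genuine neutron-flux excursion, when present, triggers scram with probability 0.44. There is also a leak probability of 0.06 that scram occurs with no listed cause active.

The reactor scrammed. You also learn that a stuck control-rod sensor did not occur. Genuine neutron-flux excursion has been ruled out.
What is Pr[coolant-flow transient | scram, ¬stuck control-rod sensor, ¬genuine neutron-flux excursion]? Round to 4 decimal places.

Pr[coolant-flow transient | scram, ¬stuck control-rod sensor, ¬genuine neutron-flux excursion] ≈ 0.7338

Under noisy-OR, P(scram | causes) = 1 − (1−0.06)·∏(1−qᵢ) over the active causes.
P(scram | ¬stuck control-rod sensor, ¬genuine neutron-flux excursion) = 0.06·0.8 + 0.6616·0.2 = 0.048000 + 0.132320 = 0.180320
Restricting to configurations with coolant-flow transient present: 0.6616·0.2 = 0.132320.
Hence the posterior is 0.132320/0.180320 ≈ 0.7338.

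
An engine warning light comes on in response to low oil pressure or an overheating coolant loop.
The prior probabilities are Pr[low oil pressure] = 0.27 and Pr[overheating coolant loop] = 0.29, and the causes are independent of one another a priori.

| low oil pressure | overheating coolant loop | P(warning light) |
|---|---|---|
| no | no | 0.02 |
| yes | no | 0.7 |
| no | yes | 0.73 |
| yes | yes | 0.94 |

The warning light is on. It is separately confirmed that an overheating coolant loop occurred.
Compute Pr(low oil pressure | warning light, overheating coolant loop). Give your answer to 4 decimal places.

For the numerator, keep only low oil pressure=true terms: 0.94*0.27 = 0.253800
The normalizing constant is 0.73*0.73 + 0.94*0.27 = 0.786700
P(low oil pressure | warning light, overheating coolant loop) = 0.253800/0.786700 ≈ 0.3226

Pr(low oil pressure | warning light, overheating coolant loop) ≈ 0.3226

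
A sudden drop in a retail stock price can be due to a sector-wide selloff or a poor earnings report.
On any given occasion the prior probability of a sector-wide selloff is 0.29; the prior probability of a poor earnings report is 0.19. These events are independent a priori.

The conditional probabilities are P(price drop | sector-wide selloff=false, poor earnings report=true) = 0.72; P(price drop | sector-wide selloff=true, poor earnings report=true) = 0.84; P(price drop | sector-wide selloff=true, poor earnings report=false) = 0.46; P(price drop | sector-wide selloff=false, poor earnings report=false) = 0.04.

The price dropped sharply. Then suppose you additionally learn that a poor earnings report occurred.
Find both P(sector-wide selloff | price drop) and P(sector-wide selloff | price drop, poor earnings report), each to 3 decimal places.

P(sector-wide selloff | price drop) ≈ 0.562; P(sector-wide selloff | price drop, poor earnings report) ≈ 0.323

P(price drop) = 0.04·0.71·0.81 + 0.72·0.71·0.19 + 0.46·0.29·0.81 + 0.84·0.29·0.19 = 0.023004 + 0.097128 + 0.108054 + 0.046284 = 0.274470
The sector-wide selloff-present share is 0.108054 + 0.046284 = 0.154338.
Hence the posterior is 0.154338/0.274470 ≈ 0.562.

With the extra evidence:
By total probability over both values of sector-wide selloff:
  P(price drop | poor earnings report) = 0.72·0.71 + 0.84·0.29
        = 0.511200 + 0.243600 = 0.754800
Configurations with sector-wide selloff contribute 0.243600, so
  P(sector-wide selloff | price drop, poor earnings report) = 0.243600 / 0.754800 ≈ 0.323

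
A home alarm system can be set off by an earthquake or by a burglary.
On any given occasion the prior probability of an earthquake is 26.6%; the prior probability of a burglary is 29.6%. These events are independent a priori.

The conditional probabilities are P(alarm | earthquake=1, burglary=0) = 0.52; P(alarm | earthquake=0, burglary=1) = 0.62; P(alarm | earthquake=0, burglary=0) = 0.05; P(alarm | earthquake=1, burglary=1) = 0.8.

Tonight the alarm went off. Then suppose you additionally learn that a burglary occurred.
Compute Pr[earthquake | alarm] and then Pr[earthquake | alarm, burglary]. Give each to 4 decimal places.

For the numerator, keep only earthquake=true terms: 0.097377 + 0.062989 = 0.160366
Denominator P(alarm): 0.05×0.734×0.704 + 0.62×0.734×0.296 + 0.52×0.266×0.704 + 0.8×0.266×0.296 = 0.320907
P(earthquake | alarm) = 0.160366/0.320907 ≈ 0.4997

With the extra evidence:
P(alarm | burglary) = 0.62×0.734 + 0.8×0.266 = 0.455080 + 0.212800 = 0.667880
Restricting to configurations with earthquake present: 0.8×0.266 = 0.212800.
Hence the posterior is 0.212800/0.667880 ≈ 0.3186.

Pr[earthquake | alarm] ≈ 0.4997; Pr[earthquake | alarm, burglary] ≈ 0.3186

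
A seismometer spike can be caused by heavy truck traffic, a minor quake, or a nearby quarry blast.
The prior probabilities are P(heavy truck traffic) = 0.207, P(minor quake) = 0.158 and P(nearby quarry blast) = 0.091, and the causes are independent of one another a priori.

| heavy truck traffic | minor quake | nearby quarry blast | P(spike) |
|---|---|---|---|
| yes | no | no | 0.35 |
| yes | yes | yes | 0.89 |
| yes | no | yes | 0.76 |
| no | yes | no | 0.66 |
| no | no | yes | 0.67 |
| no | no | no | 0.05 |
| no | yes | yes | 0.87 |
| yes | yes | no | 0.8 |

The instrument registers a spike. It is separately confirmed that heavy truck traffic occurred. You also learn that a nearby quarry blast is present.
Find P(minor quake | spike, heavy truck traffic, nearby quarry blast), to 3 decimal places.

Enumerate both values of minor quake and weight by the priors:
  P(spike | heavy truck traffic, nearby quarry blast) = 0.76·0.842 + 0.89·0.158
        = 0.639920 + 0.140620 = 0.780540
The terms with minor quake present sum to 0.140620, so
  P(minor quake | spike, heavy truck traffic, nearby quarry blast) = 0.140620 / 0.780540 ≈ 0.180

P(minor quake | spike, heavy truck traffic, nearby quarry blast) ≈ 0.180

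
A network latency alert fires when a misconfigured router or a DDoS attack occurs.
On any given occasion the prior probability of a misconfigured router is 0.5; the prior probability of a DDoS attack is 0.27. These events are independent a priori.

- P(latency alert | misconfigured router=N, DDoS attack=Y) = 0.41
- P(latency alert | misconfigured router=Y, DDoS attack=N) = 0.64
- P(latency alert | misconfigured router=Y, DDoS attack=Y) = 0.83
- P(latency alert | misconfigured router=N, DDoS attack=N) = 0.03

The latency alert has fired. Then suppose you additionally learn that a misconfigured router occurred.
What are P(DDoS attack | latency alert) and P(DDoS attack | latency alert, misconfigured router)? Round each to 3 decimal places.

P(latency alert) = 0.03*0.5*0.73 + 0.41*0.5*0.27 + 0.64*0.5*0.73 + 0.83*0.5*0.27 = 0.010950 + 0.055350 + 0.233600 + 0.112050 = 0.411950
Restricting to configurations with DDoS attack present: 0.055350 + 0.112050 = 0.167400.
P(DDoS attack | latency alert) = 0.167400 / 0.411950 ≈ 0.406

Now also conditioning on misconfigured router=true:
P(latency alert | misconfigured router) = 0.64×0.73 + 0.83×0.27 = 0.467200 + 0.224100 = 0.691300
Of this, 0.224100 comes from 0.83×0.27 (the DDoS attack=true cases).
So P(DDoS attack | latency alert, misconfigured router) = 0.224100/0.691300 ≈ 0.324.
Conditioning on misconfigured router lowers the posterior on DDoS attack: the classic explaining-away effect in a common-effect structure.

P(DDoS attack | latency alert) ≈ 0.406; P(DDoS attack | latency alert, misconfigured router) ≈ 0.324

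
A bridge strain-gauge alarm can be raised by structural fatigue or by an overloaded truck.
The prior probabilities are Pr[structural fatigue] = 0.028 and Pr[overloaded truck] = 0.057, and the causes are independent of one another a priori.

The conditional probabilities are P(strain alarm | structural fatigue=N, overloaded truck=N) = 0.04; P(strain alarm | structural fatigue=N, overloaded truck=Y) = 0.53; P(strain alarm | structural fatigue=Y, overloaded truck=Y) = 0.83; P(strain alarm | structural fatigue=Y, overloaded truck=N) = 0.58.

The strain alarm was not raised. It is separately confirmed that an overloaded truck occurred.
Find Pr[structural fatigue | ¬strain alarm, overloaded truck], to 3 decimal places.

Enumerate both values of structural fatigue and weight by the priors:
  P(¬strain alarm | overloaded truck) = 0.47·0.972 + 0.17·0.028
        = 0.456840 + 0.004760 = 0.461600
Configurations with structural fatigue contribute 0.004760, so
  P(structural fatigue | ¬strain alarm, overloaded truck) = 0.004760 / 0.461600 ≈ 0.010

Pr[structural fatigue | ¬strain alarm, overloaded truck] ≈ 0.010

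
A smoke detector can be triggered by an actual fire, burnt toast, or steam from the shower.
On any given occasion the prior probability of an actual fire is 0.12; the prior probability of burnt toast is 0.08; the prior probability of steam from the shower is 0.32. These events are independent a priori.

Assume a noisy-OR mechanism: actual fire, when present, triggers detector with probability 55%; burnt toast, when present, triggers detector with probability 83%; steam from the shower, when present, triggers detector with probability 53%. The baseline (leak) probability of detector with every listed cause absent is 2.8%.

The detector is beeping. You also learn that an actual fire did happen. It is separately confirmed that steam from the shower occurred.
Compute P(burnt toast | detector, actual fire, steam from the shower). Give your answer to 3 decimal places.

Under noisy-OR, P(detector | causes) = 1 − (1−0.028)·∏(1−qᵢ) over the active causes.
Enumerate both values of burnt toast and weight by the priors:
  P(detector | actual fire, steam from the shower) = 0.794422·0.92 + 0.965052·0.08
        = 0.730868 + 0.077204 = 0.808072
Keeping only the burnt toast-present terms gives 0.077204, so
  P(burnt toast | detector, actual fire, steam from the shower) = 0.077204 / 0.808072 ≈ 0.096

P(burnt toast | detector, actual fire, steam from the shower) ≈ 0.096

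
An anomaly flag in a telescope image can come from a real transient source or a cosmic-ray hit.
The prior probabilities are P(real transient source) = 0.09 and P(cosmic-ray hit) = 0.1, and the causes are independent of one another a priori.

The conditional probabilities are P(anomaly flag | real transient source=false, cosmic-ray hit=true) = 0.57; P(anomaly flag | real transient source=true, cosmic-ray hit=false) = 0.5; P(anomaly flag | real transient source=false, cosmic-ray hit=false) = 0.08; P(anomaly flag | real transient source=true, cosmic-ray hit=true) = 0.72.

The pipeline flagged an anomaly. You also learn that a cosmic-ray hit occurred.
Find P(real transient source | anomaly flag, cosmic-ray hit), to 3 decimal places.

P(real transient source | anomaly flag, cosmic-ray hit) ≈ 0.111

For the numerator, keep only real transient source=true terms: 0.72·0.09 = 0.064800
The normalizing constant is 0.57·0.91 + 0.72·0.09 = 0.583500
P(real transient source | anomaly flag, cosmic-ray hit) = 0.064800/0.583500 ≈ 0.111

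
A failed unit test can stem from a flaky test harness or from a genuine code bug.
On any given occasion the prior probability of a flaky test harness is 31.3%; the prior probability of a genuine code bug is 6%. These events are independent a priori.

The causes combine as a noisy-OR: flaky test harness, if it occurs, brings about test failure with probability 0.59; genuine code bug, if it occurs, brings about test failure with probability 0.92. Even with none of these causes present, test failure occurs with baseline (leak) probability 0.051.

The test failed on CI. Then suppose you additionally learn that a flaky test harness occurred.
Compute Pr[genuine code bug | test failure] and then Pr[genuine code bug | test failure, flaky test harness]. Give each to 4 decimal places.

Pr[genuine code bug | test failure] ≈ 0.2093; Pr[genuine code bug | test failure, flaky test harness] ≈ 0.0919

Under noisy-OR, P(test failure | causes) = 1 − (1−0.051)·∏(1−qᵢ) over the active causes.
P(test failure) = 0.051*0.687*0.94 + 0.92408*0.687*0.06 + 0.61091*0.313*0.94 + 0.968873*0.313*0.06 = 0.032935 + 0.038091 + 0.179742 + 0.018195 = 0.268963
Restricting to configurations with genuine code bug present: 0.038091 + 0.018195 = 0.056286.
P(genuine code bug | test failure) = 0.056286 / 0.268963 ≈ 0.2093

Now condition on the additional information:
Weight on genuine code bug=true, given the evidence: 0.968873·0.06 = 0.058132
Denominator P(test failure | flaky test harness): 0.61091·0.94 + 0.968873·0.06 = 0.632387
P(genuine code bug | test failure, flaky test harness) = 0.058132/0.632387 ≈ 0.0919
Conditioning on flaky test harness lowers the posterior on genuine code bug: the classic explaining-away effect in a common-effect structure.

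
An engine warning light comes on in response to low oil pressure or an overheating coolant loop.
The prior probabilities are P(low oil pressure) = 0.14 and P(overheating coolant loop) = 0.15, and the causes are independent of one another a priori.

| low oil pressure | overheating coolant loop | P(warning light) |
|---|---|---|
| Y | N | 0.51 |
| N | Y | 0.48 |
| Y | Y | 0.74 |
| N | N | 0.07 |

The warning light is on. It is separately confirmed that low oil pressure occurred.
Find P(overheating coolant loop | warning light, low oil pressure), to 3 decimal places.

P(overheating coolant loop | warning light, low oil pressure) ≈ 0.204

For the numerator, keep only overheating coolant loop=true terms: 0.74*0.15 = 0.111000
The normalizing constant is 0.51*0.85 + 0.74*0.15 = 0.544500
Posterior = 0.111000 / 0.544500 ≈ 0.204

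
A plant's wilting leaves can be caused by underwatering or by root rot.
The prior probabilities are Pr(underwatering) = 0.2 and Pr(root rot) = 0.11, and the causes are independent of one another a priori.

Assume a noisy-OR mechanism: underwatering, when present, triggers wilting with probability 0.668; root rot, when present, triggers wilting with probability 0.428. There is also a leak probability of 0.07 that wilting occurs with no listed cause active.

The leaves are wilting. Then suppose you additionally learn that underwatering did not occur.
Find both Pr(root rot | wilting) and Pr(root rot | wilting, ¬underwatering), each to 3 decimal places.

Under noisy-OR, P(wilting | causes) = 1 − (1−0.07)·∏(1−qᵢ) over the active causes.
Enumerate the 4 (underwatering, root rot) configurations and weight by the priors:
  P(wilting) = 0.07·0.8·0.89 + 0.46804·0.8·0.11 + 0.69124·0.2·0.89 + 0.823389·0.2·0.11
        = 0.049840 + 0.041188 + 0.123041 + 0.018115 = 0.232184
The terms with root rot present sum to 0.059303, so
  P(root rot | wilting) = 0.059303 / 0.232184 ≈ 0.255

With the extra evidence:
For the numerator, keep only root rot=true terms: 0.46804·0.11 = 0.051484
Normalizer over all consistent configurations: 0.07·0.89 + 0.46804·0.11 = 0.113784
P(root rot | wilting, ¬underwatering) = 0.051484/0.113784 ≈ 0.452
Ruling out underwatering raises the posterior on root rot — the flip side of explaining away.

Pr(root rot | wilting) ≈ 0.255; Pr(root rot | wilting, ¬underwatering) ≈ 0.452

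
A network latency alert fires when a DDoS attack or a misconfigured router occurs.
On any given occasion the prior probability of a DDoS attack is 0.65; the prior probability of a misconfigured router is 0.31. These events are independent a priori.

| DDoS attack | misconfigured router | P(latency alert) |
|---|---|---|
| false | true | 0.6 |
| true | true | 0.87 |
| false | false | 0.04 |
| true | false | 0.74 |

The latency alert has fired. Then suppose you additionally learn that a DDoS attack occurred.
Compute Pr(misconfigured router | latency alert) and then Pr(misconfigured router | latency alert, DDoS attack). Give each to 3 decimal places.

Numerator (weight on configurations with misconfigured router): 0.065100 + 0.175305 = 0.240405
Normalizer over all consistent configurations: 0.04·0.35·0.69 + 0.6·0.35·0.31 + 0.74·0.65·0.69 + 0.87·0.65·0.31 = 0.581955
P(misconfigured router | latency alert) = 0.240405/0.581955 ≈ 0.413

Now also conditioning on DDoS attack=true:
By total probability over both values of misconfigured router:
  P(latency alert | DDoS attack) = 0.74×0.69 + 0.87×0.31
        = 0.510600 + 0.269700 = 0.780300
Configurations with misconfigured router contribute 0.269700, so
  P(misconfigured router | latency alert, DDoS attack) = 0.269700 / 0.780300 ≈ 0.346
This is intercausal reasoning (explaining away): once DDoS attack accounts for the latency alert, misconfigured router becomes less likely.

Pr(misconfigured router | latency alert) ≈ 0.413; Pr(misconfigured router | latency alert, DDoS attack) ≈ 0.346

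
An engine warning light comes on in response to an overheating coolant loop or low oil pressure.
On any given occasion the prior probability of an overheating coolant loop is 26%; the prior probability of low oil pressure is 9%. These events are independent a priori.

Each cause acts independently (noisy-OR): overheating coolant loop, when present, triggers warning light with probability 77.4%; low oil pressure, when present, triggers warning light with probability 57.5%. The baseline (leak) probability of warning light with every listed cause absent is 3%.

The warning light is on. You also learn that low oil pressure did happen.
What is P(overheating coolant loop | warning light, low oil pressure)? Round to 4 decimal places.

Under noisy-OR, P(warning light | causes) = 1 − (1−0.03)·∏(1−qᵢ) over the active causes.
Weight on overheating coolant loop=true, given the evidence: 0.906832·0.26 = 0.235776
The normalizing constant is 0.58775·0.74 + 0.906832·0.26 = 0.670711
Posterior = 0.235776 / 0.670711 ≈ 0.3515

P(overheating coolant loop | warning light, low oil pressure) ≈ 0.3515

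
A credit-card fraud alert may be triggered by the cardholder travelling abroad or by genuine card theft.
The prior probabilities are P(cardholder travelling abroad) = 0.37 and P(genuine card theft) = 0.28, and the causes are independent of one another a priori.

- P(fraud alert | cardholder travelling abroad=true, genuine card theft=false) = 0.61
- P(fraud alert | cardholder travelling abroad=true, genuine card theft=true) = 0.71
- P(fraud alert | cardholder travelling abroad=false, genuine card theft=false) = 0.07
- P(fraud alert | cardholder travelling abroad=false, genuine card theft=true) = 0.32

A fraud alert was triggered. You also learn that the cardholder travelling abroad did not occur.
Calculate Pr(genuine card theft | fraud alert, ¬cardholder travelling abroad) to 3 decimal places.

Numerator (weight on configurations with genuine card theft): 0.32·0.28 = 0.089600
The normalizing constant is 0.07·0.72 + 0.32·0.28 = 0.140000
P(genuine card theft | fraud alert, ¬cardholder travelling abroad) = 0.089600/0.140000 ≈ 0.640

Pr(genuine card theft | fraud alert, ¬cardholder travelling abroad) ≈ 0.640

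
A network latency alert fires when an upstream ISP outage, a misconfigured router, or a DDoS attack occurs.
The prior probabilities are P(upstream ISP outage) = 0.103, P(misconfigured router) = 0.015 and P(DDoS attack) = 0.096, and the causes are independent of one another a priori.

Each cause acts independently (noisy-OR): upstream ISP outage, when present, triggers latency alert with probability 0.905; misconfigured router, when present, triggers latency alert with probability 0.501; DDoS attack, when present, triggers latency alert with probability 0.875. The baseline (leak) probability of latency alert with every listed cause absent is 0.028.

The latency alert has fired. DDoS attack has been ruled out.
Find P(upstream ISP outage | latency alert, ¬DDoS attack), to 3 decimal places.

Under noisy-OR, P(latency alert | causes) = 1 − (1−0.028)·∏(1−qᵢ) over the active causes.
P(latency alert | ¬DDoS attack) = 0.028*0.897*0.985 + 0.514972*0.897*0.015 + 0.90766*0.103*0.985 + 0.953922*0.103*0.015 = 0.024739 + 0.006929 + 0.092087 + 0.001474 = 0.125229
Of this, 0.093561 comes from 0.092087 + 0.001474 (the upstream ISP outage=true cases).
So P(upstream ISP outage | latency alert, ¬DDoS attack) = 0.093561/0.125229 ≈ 0.747.

P(upstream ISP outage | latency alert, ¬DDoS attack) ≈ 0.747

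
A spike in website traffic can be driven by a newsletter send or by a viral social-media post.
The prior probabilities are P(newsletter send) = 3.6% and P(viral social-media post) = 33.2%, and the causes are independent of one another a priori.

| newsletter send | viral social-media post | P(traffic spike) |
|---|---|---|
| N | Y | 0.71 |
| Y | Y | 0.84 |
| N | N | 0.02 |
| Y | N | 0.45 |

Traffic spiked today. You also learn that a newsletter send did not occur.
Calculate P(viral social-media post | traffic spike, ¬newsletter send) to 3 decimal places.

P(traffic spike | ¬newsletter send) = 0.02·0.668 + 0.71·0.332 = 0.013360 + 0.235720 = 0.249080
Of this, 0.235720 comes from 0.71·0.332 (the viral social-media post=true cases).
Hence the posterior is 0.235720/0.249080 ≈ 0.946.

P(viral social-media post | traffic spike, ¬newsletter send) ≈ 0.946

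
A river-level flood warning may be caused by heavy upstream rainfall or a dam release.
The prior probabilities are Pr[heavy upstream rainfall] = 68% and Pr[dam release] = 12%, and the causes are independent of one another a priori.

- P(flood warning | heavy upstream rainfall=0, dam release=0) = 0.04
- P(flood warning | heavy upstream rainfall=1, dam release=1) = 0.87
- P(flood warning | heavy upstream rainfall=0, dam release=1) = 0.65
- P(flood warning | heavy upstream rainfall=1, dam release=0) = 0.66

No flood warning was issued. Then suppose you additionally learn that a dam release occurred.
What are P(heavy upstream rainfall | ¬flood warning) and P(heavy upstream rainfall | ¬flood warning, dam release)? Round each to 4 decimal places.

P(heavy upstream rainfall | ¬flood warning) ≈ 0.4300; P(heavy upstream rainfall | ¬flood warning, dam release) ≈ 0.4411

For the numerator, keep only heavy upstream rainfall=true terms: 0.203456 + 0.010608 = 0.214064
Denominator P(¬flood warning): 0.96*0.32*0.88 + 0.35*0.32*0.12 + 0.34*0.68*0.88 + 0.13*0.68*0.12 = 0.497840
Posterior = 0.214064 / 0.497840 ≈ 0.4300

Now also conditioning on dam release=true:
Weight on heavy upstream rainfall=true, given the evidence: 0.13·0.68 = 0.088400
The normalizing constant is 0.35·0.32 + 0.13·0.68 = 0.200400
P(heavy upstream rainfall | ¬flood warning, dam release) = 0.088400/0.200400 ≈ 0.4411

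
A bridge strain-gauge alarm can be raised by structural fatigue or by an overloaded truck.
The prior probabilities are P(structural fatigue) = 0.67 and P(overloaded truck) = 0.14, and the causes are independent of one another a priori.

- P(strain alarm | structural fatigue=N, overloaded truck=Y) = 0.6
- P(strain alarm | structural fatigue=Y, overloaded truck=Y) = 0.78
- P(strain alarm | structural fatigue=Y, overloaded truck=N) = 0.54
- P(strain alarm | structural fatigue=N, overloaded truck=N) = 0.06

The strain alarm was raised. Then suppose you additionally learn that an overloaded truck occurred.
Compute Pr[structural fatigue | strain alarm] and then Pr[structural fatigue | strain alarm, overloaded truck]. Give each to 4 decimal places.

Pr[structural fatigue | strain alarm] ≈ 0.8957; Pr[structural fatigue | strain alarm, overloaded truck] ≈ 0.7252

For the numerator, keep only structural fatigue=true terms: 0.311148 + 0.073164 = 0.384312
The normalizing constant is 0.06×0.33×0.86 + 0.6×0.33×0.14 + 0.54×0.67×0.86 + 0.78×0.67×0.14 = 0.429060
P(structural fatigue | strain alarm) = 0.384312/0.429060 ≈ 0.8957

Now also conditioning on overloaded truck=true:
For the numerator, keep only structural fatigue=true terms: 0.78×0.67 = 0.522600
The normalizing constant is 0.6×0.33 + 0.78×0.67 = 0.720600
P(structural fatigue | strain alarm, overloaded truck) = 0.522600/0.720600 ≈ 0.7252
The drop from 0.8957 to 0.7252 is the explaining-away (discounting) effect.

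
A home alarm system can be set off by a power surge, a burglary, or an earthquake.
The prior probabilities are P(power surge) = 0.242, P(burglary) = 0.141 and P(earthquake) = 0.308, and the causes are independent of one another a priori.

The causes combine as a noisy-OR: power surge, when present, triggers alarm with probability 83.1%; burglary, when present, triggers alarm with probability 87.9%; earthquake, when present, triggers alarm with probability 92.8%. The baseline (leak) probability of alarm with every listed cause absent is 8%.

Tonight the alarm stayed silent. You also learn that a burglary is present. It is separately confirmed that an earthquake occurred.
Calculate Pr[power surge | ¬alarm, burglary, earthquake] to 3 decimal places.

Under noisy-OR, P(alarm | causes) = 1 − (1−0.08)·∏(1−qᵢ) over the active causes.
Numerator (weight on configurations with power surge): 0.001355*0.242 = 0.000328
The normalizing constant is 0.008015*0.758 + 0.001355*0.242 = 0.006403
Posterior = 0.000328 / 0.006403 ≈ 0.051

Pr[power surge | ¬alarm, burglary, earthquake] ≈ 0.051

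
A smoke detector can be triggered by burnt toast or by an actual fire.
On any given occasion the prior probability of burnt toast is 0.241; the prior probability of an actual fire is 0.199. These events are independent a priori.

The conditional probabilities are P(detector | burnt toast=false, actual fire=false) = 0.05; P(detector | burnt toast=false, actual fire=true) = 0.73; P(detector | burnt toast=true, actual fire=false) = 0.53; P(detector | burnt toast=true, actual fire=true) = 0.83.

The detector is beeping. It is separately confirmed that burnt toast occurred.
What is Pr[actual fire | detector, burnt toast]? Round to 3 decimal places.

Pr[actual fire | detector, burnt toast] ≈ 0.280

Weight on actual fire=true, given the evidence: 0.83×0.199 = 0.165170
Denominator P(detector | burnt toast): 0.53×0.801 + 0.83×0.199 = 0.589700
Posterior = 0.165170 / 0.589700 ≈ 0.280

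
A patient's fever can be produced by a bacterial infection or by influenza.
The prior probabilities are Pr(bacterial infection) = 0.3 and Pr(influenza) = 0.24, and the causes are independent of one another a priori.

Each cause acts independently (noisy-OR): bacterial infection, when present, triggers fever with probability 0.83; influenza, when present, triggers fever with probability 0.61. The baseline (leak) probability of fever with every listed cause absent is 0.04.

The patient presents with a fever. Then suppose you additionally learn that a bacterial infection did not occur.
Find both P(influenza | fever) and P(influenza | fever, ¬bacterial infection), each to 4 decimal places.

P(influenza | fever) ≈ 0.4486; P(influenza | fever, ¬bacterial infection) ≈ 0.8316

Under noisy-OR, P(fever | causes) = 1 − (1−0.04)·∏(1−qᵢ) over the active causes.
P(fever) = 0.04×0.7×0.76 + 0.6256×0.7×0.24 + 0.8368×0.3×0.76 + 0.936352×0.3×0.24 = 0.021280 + 0.105101 + 0.190790 + 0.067417 = 0.384588
Restricting to configurations with influenza present: 0.105101 + 0.067417 = 0.172518.
So P(influenza | fever) = 0.172518/0.384588 ≈ 0.4486.

With the extra evidence:
Sum P(fever|·) weighted by the priors over both values of influenza:
  P(fever | ¬bacterial infection) = 0.04·0.76 + 0.6256·0.24
        = 0.030400 + 0.150144 = 0.180544
Keeping only the influenza-present terms gives 0.150144, so
  P(influenza | fever, ¬bacterial infection) = 0.150144 / 0.180544 ≈ 0.8316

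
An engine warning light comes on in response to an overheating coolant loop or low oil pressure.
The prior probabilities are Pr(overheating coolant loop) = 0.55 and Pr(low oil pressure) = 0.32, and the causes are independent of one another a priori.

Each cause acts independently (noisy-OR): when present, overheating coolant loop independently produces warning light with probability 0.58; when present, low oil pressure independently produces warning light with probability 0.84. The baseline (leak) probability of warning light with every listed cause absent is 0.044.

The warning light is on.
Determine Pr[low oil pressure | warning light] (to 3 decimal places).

Pr[low oil pressure | warning light] ≈ 0.547

Under noisy-OR, P(warning light | causes) = 1 − (1−0.044)·∏(1−qᵢ) over the active causes.
P(warning light) = 0.044×0.45×0.68 + 0.84704×0.45×0.32 + 0.59848×0.55×0.68 + 0.935757×0.55×0.32 = 0.013464 + 0.121974 + 0.223832 + 0.164693 = 0.523963
Restricting to configurations with low oil pressure present: 0.121974 + 0.164693 = 0.286667.
Hence the posterior is 0.286667/0.523963 ≈ 0.547.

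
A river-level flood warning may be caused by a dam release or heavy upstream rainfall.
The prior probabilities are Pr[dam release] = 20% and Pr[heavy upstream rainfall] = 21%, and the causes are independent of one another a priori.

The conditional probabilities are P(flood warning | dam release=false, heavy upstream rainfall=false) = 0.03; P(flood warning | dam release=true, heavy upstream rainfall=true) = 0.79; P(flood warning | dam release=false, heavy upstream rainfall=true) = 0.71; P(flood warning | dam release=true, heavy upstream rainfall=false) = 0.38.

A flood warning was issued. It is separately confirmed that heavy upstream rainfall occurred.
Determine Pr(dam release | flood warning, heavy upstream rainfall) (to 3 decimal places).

Pr(dam release | flood warning, heavy upstream rainfall) ≈ 0.218

Weight on dam release=true, given the evidence: 0.79×0.2 = 0.158000
Denominator P(flood warning | heavy upstream rainfall): 0.71×0.8 + 0.79×0.2 = 0.726000
Posterior = 0.158000 / 0.726000 ≈ 0.218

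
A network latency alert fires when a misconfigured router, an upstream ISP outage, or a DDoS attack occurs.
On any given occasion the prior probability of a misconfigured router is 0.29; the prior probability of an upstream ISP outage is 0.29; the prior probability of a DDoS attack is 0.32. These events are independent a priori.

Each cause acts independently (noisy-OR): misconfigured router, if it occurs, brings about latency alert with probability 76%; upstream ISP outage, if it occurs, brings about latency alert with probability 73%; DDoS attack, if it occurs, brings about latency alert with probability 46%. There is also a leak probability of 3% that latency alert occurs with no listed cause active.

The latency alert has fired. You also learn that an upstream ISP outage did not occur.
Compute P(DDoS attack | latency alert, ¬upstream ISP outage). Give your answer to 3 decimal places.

Under noisy-OR, P(latency alert | causes) = 1 − (1−0.03)·∏(1−qᵢ) over the active causes.
P(latency alert | ¬upstream ISP outage) = 0.03*0.71*0.68 + 0.4762*0.71*0.32 + 0.7672*0.29*0.68 + 0.874288*0.29*0.32 = 0.014484 + 0.108193 + 0.151292 + 0.081134 = 0.355103
Of this, 0.189327 comes from 0.108193 + 0.081134 (the DDoS attack=true cases).
Hence the posterior is 0.189327/0.355103 ≈ 0.533.

P(DDoS attack | latency alert, ¬upstream ISP outage) ≈ 0.533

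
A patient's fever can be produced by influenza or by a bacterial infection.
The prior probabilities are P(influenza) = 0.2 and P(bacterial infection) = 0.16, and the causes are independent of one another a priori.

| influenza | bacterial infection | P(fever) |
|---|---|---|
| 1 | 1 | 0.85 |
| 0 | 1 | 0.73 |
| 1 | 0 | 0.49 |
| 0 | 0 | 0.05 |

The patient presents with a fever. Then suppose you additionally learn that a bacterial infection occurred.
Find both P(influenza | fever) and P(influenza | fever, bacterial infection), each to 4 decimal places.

Weight on influenza=true, given the evidence: 0.082320 + 0.027200 = 0.109520
The normalizing constant is 0.05×0.8×0.84 + 0.73×0.8×0.16 + 0.49×0.2×0.84 + 0.85×0.2×0.16 = 0.236560
Posterior = 0.109520 / 0.236560 ≈ 0.4630

Now condition on the additional information:
Sum P(fever|·) weighted by the priors over both values of influenza:
  P(fever | bacterial infection) = 0.73*0.8 + 0.85*0.2
        = 0.584000 + 0.170000 = 0.754000
The terms with influenza present sum to 0.170000, so
  P(influenza | fever, bacterial infection) = 0.170000 / 0.754000 ≈ 0.2255

P(influenza | fever) ≈ 0.4630; P(influenza | fever, bacterial infection) ≈ 0.2255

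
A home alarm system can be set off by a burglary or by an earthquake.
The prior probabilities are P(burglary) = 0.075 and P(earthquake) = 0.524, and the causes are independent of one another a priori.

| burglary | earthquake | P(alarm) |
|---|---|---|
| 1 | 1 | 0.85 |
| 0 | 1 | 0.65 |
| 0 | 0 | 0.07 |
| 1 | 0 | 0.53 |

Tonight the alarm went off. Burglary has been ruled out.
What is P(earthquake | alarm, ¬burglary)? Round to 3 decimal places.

P(earthquake | alarm, ¬burglary) ≈ 0.911

Weight on earthquake=true, given the evidence: 0.65×0.524 = 0.340600
The normalizing constant is 0.07×0.476 + 0.65×0.524 = 0.373920
Posterior = 0.340600 / 0.373920 ≈ 0.911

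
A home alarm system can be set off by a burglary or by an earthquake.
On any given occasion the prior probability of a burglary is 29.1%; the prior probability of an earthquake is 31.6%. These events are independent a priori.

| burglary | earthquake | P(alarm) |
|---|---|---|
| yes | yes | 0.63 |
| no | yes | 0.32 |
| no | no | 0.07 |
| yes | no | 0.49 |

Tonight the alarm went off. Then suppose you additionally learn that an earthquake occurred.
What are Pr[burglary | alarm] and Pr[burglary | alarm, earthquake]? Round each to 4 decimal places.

Pr[burglary | alarm] ≈ 0.5954; Pr[burglary | alarm, earthquake] ≈ 0.4469

Numerator (weight on configurations with burglary): 0.097532 + 0.057932 = 0.155464
The normalizing constant is 0.07·0.709·0.684 + 0.32·0.709·0.316 + 0.49·0.291·0.684 + 0.63·0.291·0.316 = 0.261105
P(burglary | alarm) = 0.155464/0.261105 ≈ 0.5954

Now also conditioning on earthquake=true:
P(alarm | earthquake) = 0.32·0.709 + 0.63·0.291 = 0.226880 + 0.183330 = 0.410210
Restricting to configurations with burglary present: 0.63·0.291 = 0.183330.
P(burglary | alarm, earthquake) = 0.183330 / 0.410210 ≈ 0.4469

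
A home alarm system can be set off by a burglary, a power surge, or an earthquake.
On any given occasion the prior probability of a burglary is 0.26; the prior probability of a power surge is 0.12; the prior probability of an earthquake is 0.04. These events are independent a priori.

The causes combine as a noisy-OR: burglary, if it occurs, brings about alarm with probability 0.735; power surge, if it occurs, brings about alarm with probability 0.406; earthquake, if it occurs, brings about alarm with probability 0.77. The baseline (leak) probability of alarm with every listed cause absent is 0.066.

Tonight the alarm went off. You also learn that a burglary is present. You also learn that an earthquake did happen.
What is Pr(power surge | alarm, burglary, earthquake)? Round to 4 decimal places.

Pr(power surge | alarm, burglary, earthquake) ≈ 0.1226

Under noisy-OR, P(alarm | causes) = 1 − (1−0.066)·∏(1−qᵢ) over the active causes.
Weight on power surge=true, given the evidence: 0.966185×0.12 = 0.115942
The normalizing constant is 0.943073×0.88 + 0.966185×0.12 = 0.945846
P(power surge | alarm, burglary, earthquake) = 0.115942/0.945846 ≈ 0.1226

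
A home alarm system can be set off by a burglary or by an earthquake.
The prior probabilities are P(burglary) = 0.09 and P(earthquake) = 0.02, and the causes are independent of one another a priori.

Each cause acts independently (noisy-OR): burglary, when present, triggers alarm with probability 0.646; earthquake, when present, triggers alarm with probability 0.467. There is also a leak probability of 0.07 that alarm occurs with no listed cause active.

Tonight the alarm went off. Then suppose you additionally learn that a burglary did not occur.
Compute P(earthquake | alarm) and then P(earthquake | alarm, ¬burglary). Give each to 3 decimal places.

P(earthquake | alarm) ≈ 0.081; P(earthquake | alarm, ¬burglary) ≈ 0.128

Under noisy-OR, P(alarm | causes) = 1 − (1−0.07)·∏(1−qᵢ) over the active causes.
For the numerator, keep only earthquake=true terms: 0.009178 + 0.001484 = 0.010662
The normalizing constant is 0.07×0.91×0.98 + 0.50431×0.91×0.02 + 0.67078×0.09×0.98 + 0.824526×0.09×0.02 = 0.132251
Posterior = 0.010662 / 0.132251 ≈ 0.081

With the extra evidence:
Sum P(alarm|·) weighted by the priors over both values of earthquake:
  P(alarm | ¬burglary) = 0.07×0.98 + 0.50431×0.02
        = 0.068600 + 0.010086 = 0.078686
The terms with earthquake present sum to 0.010086, so
  P(earthquake | alarm, ¬burglary) = 0.010086 / 0.078686 ≈ 0.128
With burglary excluded, earthquake must carry more of the explanatory weight for the alarm.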